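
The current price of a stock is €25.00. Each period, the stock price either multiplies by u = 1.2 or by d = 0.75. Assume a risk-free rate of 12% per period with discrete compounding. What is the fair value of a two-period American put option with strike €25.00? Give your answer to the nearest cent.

€1.28

Risk-neutral probability p = (1 + 0.12 − 0.75)/(1.2 − 0.75) = 0.3700/0.4500 = 0.8222
Terminal stock prices: S_uu = 36, S_ud = 22.5, S_dd = 14.06
Terminal payoffs (K − S): max(-11, 0) = 0, max(2.5, 0) = 2.5, max(10.94, 0) = 10.94
Node u (S = 30): continuation = 1/1.12·[0.8222·0.0000 + 0.1778·2.5000] = 0.3968; exercise value = 0.0000 ≤ continuation, so V_u = 0.3968
Node d (S = 18.75): continuation = 1/1.12·[0.8222·2.5000 + 0.1778·10.9375] = 3.5714; exercise value = 6.2500 > continuation, so V_d = 6.2500 (exercise)
Node 0 (S = 25): continuation = 1/1.12·[0.8222·0.3968 + 0.1778·6.2500] = 1.2834; exercise value = 0.0000 ≤ continuation, so V_0 = 1.2834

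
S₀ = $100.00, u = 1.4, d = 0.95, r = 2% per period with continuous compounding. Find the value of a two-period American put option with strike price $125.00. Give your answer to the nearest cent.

Risk-neutral probability p = (e^0.02 − 0.95)/(1.4 − 0.95) = 0.0702/0.4500 = 0.1560
Terminal stock prices: S_uu = 196, S_ud = 133, S_dd = 90.25
Terminal payoffs (K − S): max(-71, 0) = 0, max(-8, 0) = 0, max(34.75, 0) = 34.75
Node u (S = 140): continuation = e^(−0.02)·[0.1560·0.0000 + 0.8440·0.0000] = 0.0000; exercise value = 0.0000 ≤ continuation, so V_u = 0.0000
Node d (S = 95): continuation = e^(−0.02)·[0.1560·0.0000 + 0.8440·34.7500] = 28.7481; exercise value = 30.0000 > continuation, so V_d = 30.0000 (exercise)
Node 0 (S = 100): continuation = e^(−0.02)·[0.1560·0.0000 + 0.8440·30.0000] = 24.8185; exercise value = 25.0000 > continuation, so V_0 = 25.0000 (exercise)

$25.00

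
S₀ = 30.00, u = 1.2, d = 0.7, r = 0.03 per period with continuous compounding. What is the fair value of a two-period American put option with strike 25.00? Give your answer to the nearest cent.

Risk-neutral probability p = (e^0.03 − 0.7)/(1.2 − 0.7) = 0.3305/0.5000 = 0.6609
Terminal stock prices: S_uu = 43.2, S_ud = 25.2, S_dd = 14.7
Terminal payoffs (K − S): max(-18.2, 0) = 0, max(-0.2, 0) = 0, max(10.3, 0) = 10.3
Node u (S = 36): continuation = e^(−0.03)·[0.6609·0.0000 + 0.3391·0.0000] = 0.0000; exercise value = 0.0000 ≤ continuation, so V_u = 0.0000
Node d (S = 21): continuation = e^(−0.03)·[0.6609·0.0000 + 0.3391·10.3000] = 3.3894; exercise value = 4.0000 > continuation, so V_d = 4.0000 (exercise)
Node 0 (S = 30): continuation = e^(−0.03)·[0.6609·0.0000 + 0.3391·4.0000] = 1.3163; exercise value = 0.0000 ≤ continuation, so V_0 = 1.3163

1.32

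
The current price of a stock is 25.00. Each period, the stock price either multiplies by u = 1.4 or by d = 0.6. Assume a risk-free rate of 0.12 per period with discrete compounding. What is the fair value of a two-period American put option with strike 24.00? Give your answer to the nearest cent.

Risk-neutral probability p = (1 + 0.12 − 0.6)/(1.4 − 0.6) = 0.5200/0.8000 = 0.6500
Terminal stock prices: S_uu = 49, S_ud = 21, S_dd = 9
Terminal payoffs (K − S): max(-25, 0) = 0, max(3, 0) = 3, max(15, 0) = 15
Node u (S = 35): continuation = 1/1.12·[0.6500·0.0000 + 0.3500·3.0000] = 0.9375; exercise value = 0.0000 ≤ continuation, so V_u = 0.9375
Node d (S = 15): continuation = 1/1.12·[0.6500·3.0000 + 0.3500·15.0000] = 6.4286; exercise value = 9.0000 > continuation, so V_d = 9.0000 (exercise)
Node 0 (S = 25): continuation = 1/1.12·[0.6500·0.9375 + 0.3500·9.0000] = 3.3566; exercise value = 0.0000 ≤ continuation, so V_0 = 3.3566

3.36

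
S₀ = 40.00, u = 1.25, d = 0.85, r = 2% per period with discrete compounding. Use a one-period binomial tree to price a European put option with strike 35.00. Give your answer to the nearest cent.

Risk-neutral probability p = (1 + 0.02 − 0.85)/(1.25 − 0.85) = 0.1700/0.4000 = 0.4250
Terminal stock prices: S_u = 50, S_d = 34
Terminal payoffs (K − S): max(-15, 0) = 0, max(1, 0) = 1
Node 0 (S = 40): V_0 = 1/1.02·[0.4250·0.0000 + 0.5750·1.0000] = 0.5637

0.56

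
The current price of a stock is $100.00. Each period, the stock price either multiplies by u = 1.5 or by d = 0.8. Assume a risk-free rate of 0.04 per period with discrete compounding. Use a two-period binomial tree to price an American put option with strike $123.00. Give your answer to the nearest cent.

Risk-neutral probability p = (1 + 0.04 − 0.8)/(1.5 − 0.8) = 0.2400/0.7000 = 0.3429
Terminal stock prices: S_uu = 225, S_ud = 120, S_dd = 64
Terminal payoffs (K − S): max(-102, 0) = 0, max(3, 0) = 3, max(59, 0) = 59
Node u (S = 150): continuation = 1/1.04·[0.3429·0.0000 + 0.6571·3.0000] = 1.8956; exercise value = 0.0000 ≤ continuation, so V_u = 1.8956
Node d (S = 80): continuation = 1/1.04·[0.3429·3.0000 + 0.6571·59.0000] = 38.2692; exercise value = 43.0000 > continuation, so V_d = 43.0000 (exercise)
Node 0 (S = 100): continuation = 1/1.04·[0.3429·1.8956 + 0.6571·43.0000] = 27.7953; exercise value = 23.0000 ≤ continuation, so V_0 = 27.7953

$27.80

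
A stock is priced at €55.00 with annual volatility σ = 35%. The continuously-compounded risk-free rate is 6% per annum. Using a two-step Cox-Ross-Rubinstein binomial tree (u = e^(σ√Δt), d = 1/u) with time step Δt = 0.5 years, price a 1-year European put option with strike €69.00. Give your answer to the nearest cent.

CRR parameters: u = e^(σ√Δt) = e^(0.35·√0.5) = 1.2808, d = 1/u = 0.7808
Per-period rate: rΔt = 0.06·0.5 = 0.03, so R = e^0.03 = 1.0305
Risk-neutral probability p = (e^0.03 − 0.7808)/(1.2808 − 0.7808) = 0.2497/0.5000 = 0.4993
Terminal stock prices: S_uu = 90.23, S_ud = 55, S_dd = 33.53
Terminal payoffs (K − S): max(-21.23, 0) = 0, max(14, 0) = 14, max(35.47, 0) = 35.47
Node u (S = 70.44): V_u = e^(−0.03)·[0.4993·0.0000 + 0.5007·14.0000] = 6.8020
Node d (S = 42.94): V_d = e^(−0.03)·[0.4993·14.0000 + 0.5007·35.4728] = 24.0189
Node 0 (S = 55): V_0 = e^(−0.03)·[0.4993·6.8020 + 0.5007·24.0189] = 14.9660

€14.97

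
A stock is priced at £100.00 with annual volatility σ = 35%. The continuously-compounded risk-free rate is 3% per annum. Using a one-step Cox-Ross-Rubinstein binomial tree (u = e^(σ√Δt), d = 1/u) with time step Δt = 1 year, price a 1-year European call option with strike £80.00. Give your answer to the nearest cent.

CRR parameters: u = e^(σ√Δt) = e^(0.35·√1) = 1.4191, d = 1/u = 0.7047
Per-period rate: rΔt = 0.03·1 = 0.03, so R = e^0.03 = 1.0305
Risk-neutral probability p = (e^0.03 − 0.7047)/(1.4191 − 0.7047) = 0.3258/0.7144 = 0.4560
Terminal stock prices: S_u = 141.9, S_d = 70.47
Terminal payoffs (S − K): max(61.91, 0) = 61.91, max(-9.531, 0) = 0
Node 0 (S = 100): V_0 = e^(−0.03)·[0.4560·61.9068 + 0.5440·0.0000] = 27.3960

£27.40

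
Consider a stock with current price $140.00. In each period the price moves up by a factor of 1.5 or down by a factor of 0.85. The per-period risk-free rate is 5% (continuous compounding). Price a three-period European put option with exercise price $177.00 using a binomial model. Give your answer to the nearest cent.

Risk-neutral probability p = (e^0.05 − 0.85)/(1.5 − 0.85) = 0.2013/0.6500 = 0.3096
Terminal stock prices: S_uuu = 472.5, S_uud = 267.8, S_udd = 151.7, S_ddd = 85.98
Terminal payoffs (K − S): max(-295.5, 0) = 0, max(-90.75, 0) = 0, max(25.28, 0) = 25.28, max(91.02, 0) = 91.02
Node uu (S = 315): V_uu = e^(−0.05)·[0.3096·0.0000 + 0.6904·0.0000] = 0.0000
Node ud (S = 178.5): V_ud = e^(−0.05)·[0.3096·0.0000 + 0.6904·25.2750] = 16.5977
Node dd (S = 101.1): V_dd = e^(−0.05)·[0.3096·25.2750 + 0.6904·91.0225] = 67.2176
Node u (S = 210): V_u = e^(−0.05)·[0.3096·0.0000 + 0.6904·16.5977] = 10.8994
Node d (S = 119): V_d = e^(−0.05)·[0.3096·16.5977 + 0.6904·67.2176] = 49.0295
Node 0 (S = 140): V_0 = e^(−0.05)·[0.3096·10.8994 + 0.6904·49.0295] = 35.4072

$35.41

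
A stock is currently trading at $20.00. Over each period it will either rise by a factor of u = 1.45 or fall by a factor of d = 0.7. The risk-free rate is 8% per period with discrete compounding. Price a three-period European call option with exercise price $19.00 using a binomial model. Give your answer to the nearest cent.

$7.48

Risk-neutral probability p = (1 + 0.08 − 0.7)/(1.45 − 0.7) = 0.3800/0.7500 = 0.5067
Terminal stock prices: S_uuu = 60.97, S_uud = 29.43, S_udd = 14.21, S_ddd = 6.86
Terminal payoffs (S − K): max(41.97, 0) = 41.97, max(10.43, 0) = 10.43, max(-4.79, 0) = 0, max(-12.14, 0) = 0
Node uu (S = 42.05): V_uu = 1/1.08·[0.5067·41.9725 + 0.4933·10.4350] = 24.4574
Node ud (S = 20.3): V_ud = 1/1.08·[0.5067·10.4350 + 0.4933·0.0000] = 4.8954
Node dd (S = 9.8): V_dd = 1/1.08·[0.5067·0.0000 + 0.4933·0.0000] = 0.0000
Node u (S = 29): V_u = 1/1.08·[0.5067·24.4574 + 0.4933·4.8954] = 13.7100
Node d (S = 14): V_d = 1/1.08·[0.5067·4.8954 + 0.4933·0.0000] = 2.2966
Node 0 (S = 20): V_0 = 1/1.08·[0.5067·13.7100 + 0.4933·2.2966] = 7.4809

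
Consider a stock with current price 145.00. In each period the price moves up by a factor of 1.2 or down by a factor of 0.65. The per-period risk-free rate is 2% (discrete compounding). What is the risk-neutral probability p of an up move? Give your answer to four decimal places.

p = 0.6727

Risk-neutral probability p = (1 + 0.02 − 0.65)/(1.2 − 0.65) = 0.3700/0.5500 = 0.6727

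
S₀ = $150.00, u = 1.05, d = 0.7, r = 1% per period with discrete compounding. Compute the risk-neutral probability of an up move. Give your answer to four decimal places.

Risk-neutral probability p = (1 + 0.01 − 0.7)/(1.05 − 0.7) = 0.3100/0.3500 = 0.8857

p = 0.8857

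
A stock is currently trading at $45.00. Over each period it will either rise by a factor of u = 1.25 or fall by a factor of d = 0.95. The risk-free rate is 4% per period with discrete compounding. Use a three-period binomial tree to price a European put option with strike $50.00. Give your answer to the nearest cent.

Risk-neutral probability p = (1 + 0.04 − 0.95)/(1.25 − 0.95) = 0.0900/0.3000 = 0.3000
Terminal stock prices: S_uuu = 87.89, S_uud = 66.8, S_udd = 50.77, S_ddd = 38.58
Terminal payoffs (K − S): max(-37.89, 0) = 0, max(-16.8, 0) = 0, max(-0.7656, 0) = 0, max(11.42, 0) = 11.42
Node uu (S = 70.31): V_uu = 1/1.04·[0.3000·0.0000 + 0.7000·0.0000] = 0.0000
Node ud (S = 53.44): V_ud = 1/1.04·[0.3000·0.0000 + 0.7000·0.0000] = 0.0000
Node dd (S = 40.61): V_dd = 1/1.04·[0.3000·0.0000 + 0.7000·11.4181] = 7.6853
Node u (S = 56.25): V_u = 1/1.04·[0.3000·0.0000 + 0.7000·0.0000] = 0.0000
Node d (S = 42.75): V_d = 1/1.04·[0.3000·0.0000 + 0.7000·7.6853] = 5.1728
Node 0 (S = 45): V_0 = 1/1.04·[0.3000·0.0000 + 0.7000·5.1728] = 3.4817

$3.48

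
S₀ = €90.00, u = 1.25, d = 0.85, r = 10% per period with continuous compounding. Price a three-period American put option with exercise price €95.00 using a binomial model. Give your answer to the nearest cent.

€6.91

Risk-neutral probability p = (e^0.1 − 0.85)/(1.25 − 0.85) = 0.2552/0.4000 = 0.6379
Terminal stock prices: S_uuu = 175.8, S_uud = 119.5, S_udd = 81.28, S_ddd = 55.27
Terminal payoffs (K − S): max(-80.78, 0) = 0, max(-24.53, 0) = 0, max(13.72, 0) = 13.72, max(39.73, 0) = 39.73
Node uu (S = 140.6): continuation = e^(−0.1)·[0.6379·0.0000 + 0.3621·0.0000] = 0.0000; exercise value = 0.0000 ≤ continuation, so V_uu = 0.0000
Node ud (S = 95.62): continuation = e^(−0.1)·[0.6379·0.0000 + 0.3621·13.7188] = 4.4945; exercise value = 0.0000 ≤ continuation, so V_ud = 4.4945
Node dd (S = 65.02): continuation = e^(−0.1)·[0.6379·13.7188 + 0.3621·39.7288] = 20.9346; exercise value = 29.9750 > continuation, so V_dd = 29.9750 (exercise)
Node u (S = 112.5): continuation = e^(−0.1)·[0.6379·0.0000 + 0.3621·4.4945] = 1.4725; exercise value = 0.0000 ≤ continuation, so V_u = 1.4725
Node d (S = 76.5): continuation = e^(−0.1)·[0.6379·4.4945 + 0.3621·29.9750] = 12.4146; exercise value = 18.5000 > continuation, so V_d = 18.5000 (exercise)
Node 0 (S = 90): continuation = e^(−0.1)·[0.6379·1.4725 + 0.3621·18.5000] = 6.9109; exercise value = 5.0000 ≤ continuation, so V_0 = 6.9109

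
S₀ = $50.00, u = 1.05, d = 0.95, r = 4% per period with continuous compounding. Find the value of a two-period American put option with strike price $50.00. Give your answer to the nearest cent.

Risk-neutral probability p = (e^0.04 − 0.95)/(1.05 − 0.95) = 0.0908/0.1000 = 0.9081
Terminal stock prices: S_uu = 55.12, S_ud = 49.88, S_dd = 45.12
Terminal payoffs (K − S): max(-5.125, 0) = 0, max(0.125, 0) = 0.125, max(4.875, 0) = 4.875
Node u (S = 52.5): continuation = e^(−0.04)·[0.9081·0.0000 + 0.0919·0.1250] = 0.0110; exercise value = 0.0000 ≤ continuation, so V_u = 0.0110
Node d (S = 47.5): continuation = e^(−0.04)·[0.9081·0.1250 + 0.0919·4.8750] = 0.5395; exercise value = 2.5000 > continuation, so V_d = 2.5000 (exercise)
Node 0 (S = 50): continuation = e^(−0.04)·[0.9081·0.0110 + 0.0919·2.5000] = 0.2304; exercise value = 0.0000 ≤ continuation, so V_0 = 0.2304

$0.23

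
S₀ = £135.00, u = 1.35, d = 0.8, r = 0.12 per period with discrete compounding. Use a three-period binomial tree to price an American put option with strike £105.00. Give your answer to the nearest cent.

£2.59

Risk-neutral probability p = (1 + 0.12 − 0.8)/(1.35 − 0.8) = 0.3200/0.5500 = 0.5818
Terminal stock prices: S_uuu = 332.2, S_uud = 196.8, S_udd = 116.6, S_ddd = 69.12
Terminal payoffs (K − S): max(-227.2, 0) = 0, max(-91.83, 0) = 0, max(-11.64, 0) = 0, max(35.88, 0) = 35.88
Node uu (S = 246): continuation = 1/1.12·[0.5818·0.0000 + 0.4182·0.0000] = 0.0000; exercise value = 0.0000 ≤ continuation, so V_uu = 0.0000
Node ud (S = 145.8): continuation = 1/1.12·[0.5818·0.0000 + 0.4182·0.0000] = 0.0000; exercise value = 0.0000 ≤ continuation, so V_ud = 0.0000
Node dd (S = 86.4): continuation = 1/1.12·[0.5818·0.0000 + 0.4182·35.8800] = 13.3968; exercise value = 18.6000 > continuation, so V_dd = 18.6000 (exercise)
Node u (S = 182.2): continuation = 1/1.12·[0.5818·0.0000 + 0.4182·0.0000] = 0.0000; exercise value = 0.0000 ≤ continuation, so V_u = 0.0000
Node d (S = 108): continuation = 1/1.12·[0.5818·0.0000 + 0.4182·18.6000] = 6.9448; exercise value = 0.0000 ≤ continuation, so V_d = 6.9448
Node 0 (S = 135): continuation = 1/1.12·[0.5818·0.0000 + 0.4182·6.9448] = 2.5930; exercise value = 0.0000 ≤ continuation, so V_0 = 2.5930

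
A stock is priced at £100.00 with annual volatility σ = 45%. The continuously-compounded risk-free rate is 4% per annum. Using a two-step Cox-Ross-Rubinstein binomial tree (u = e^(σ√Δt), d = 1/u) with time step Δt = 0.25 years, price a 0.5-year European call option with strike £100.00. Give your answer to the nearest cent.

CRR parameters: u = e^(σ√Δt) = e^(0.45·√0.25) = 1.2523, d = 1/u = 0.7985
Per-period rate: rΔt = 0.04·0.25 = 0.01, so R = e^0.01 = 1.0101
Risk-neutral probability p = (e^0.01 − 0.7985)/(1.2523 − 0.7985) = 0.2115/0.4538 = 0.4661
Terminal stock prices: S_uu = 156.8, S_ud = 100, S_dd = 63.76
Terminal payoffs (S − K): max(56.83, 0) = 56.83, max(0, 0) = 0, max(-36.24, 0) = 0
Node u (S = 125.2): V_u = e^(−0.01)·[0.4661·56.8312 + 0.5339·0.0000] = 26.2273
Node d (S = 79.85): V_d = e^(−0.01)·[0.4661·0.0000 + 0.5339·0.0000] = 0.0000
Node 0 (S = 100): V_0 = e^(−0.01)·[0.4661·26.2273 + 0.5339·0.0000] = 12.1037

£12.10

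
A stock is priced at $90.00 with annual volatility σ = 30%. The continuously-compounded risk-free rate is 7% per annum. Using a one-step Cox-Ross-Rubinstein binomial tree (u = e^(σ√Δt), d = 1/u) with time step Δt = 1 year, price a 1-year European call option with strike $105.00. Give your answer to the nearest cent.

$8.37

CRR parameters: u = e^(σ√Δt) = e^(0.3·√1) = 1.3499, d = 1/u = 0.7408
Per-period rate: rΔt = 0.07·1 = 0.07, so R = e^0.07 = 1.0725
Risk-neutral probability p = (e^0.07 − 0.7408)/(1.3499 − 0.7408) = 0.3317/0.6090 = 0.5446
Terminal stock prices: S_u = 121.5, S_d = 66.67
Terminal payoffs (S − K): max(16.49, 0) = 16.49, max(-38.33, 0) = 0
Node 0 (S = 90): V_0 = e^(−0.07)·[0.5446·16.4873 + 0.4554·0.0000] = 8.3721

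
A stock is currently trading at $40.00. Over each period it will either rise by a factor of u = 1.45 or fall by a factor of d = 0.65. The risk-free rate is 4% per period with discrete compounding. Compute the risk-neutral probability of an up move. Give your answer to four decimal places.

Risk-neutral probability p = (1 + 0.04 − 0.65)/(1.45 − 0.65) = 0.3900/0.8000 = 0.4875

p = 0.4875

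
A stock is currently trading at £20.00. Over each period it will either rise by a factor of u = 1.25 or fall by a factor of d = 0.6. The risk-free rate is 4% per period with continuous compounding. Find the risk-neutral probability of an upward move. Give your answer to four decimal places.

Risk-neutral probability p = (e^0.04 − 0.6)/(1.25 − 0.6) = 0.4408/0.6500 = 0.6782

p = 0.6782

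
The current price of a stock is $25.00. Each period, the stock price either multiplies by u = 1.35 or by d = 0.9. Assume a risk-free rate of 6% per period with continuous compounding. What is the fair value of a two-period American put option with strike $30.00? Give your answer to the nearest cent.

$5.00

Risk-neutral probability p = (e^0.06 − 0.9)/(1.35 − 0.9) = 0.1618/0.4500 = 0.3596
Terminal stock prices: S_uu = 45.56, S_ud = 30.38, S_dd = 20.25
Terminal payoffs (K − S): max(-15.56, 0) = 0, max(-0.375, 0) = 0, max(9.75, 0) = 9.75
Node u (S = 33.75): continuation = e^(−0.06)·[0.3596·0.0000 + 0.6404·0.0000] = 0.0000; exercise value = 0.0000 ≤ continuation, so V_u = 0.0000
Node d (S = 22.5): continuation = e^(−0.06)·[0.3596·0.0000 + 0.6404·9.7500] = 5.8799; exercise value = 7.5000 > continuation, so V_d = 7.5000 (exercise)
Node 0 (S = 25): continuation = e^(−0.06)·[0.3596·0.0000 + 0.6404·7.5000] = 4.5230; exercise value = 5.0000 > continuation, so V_0 = 5.0000 (exercise)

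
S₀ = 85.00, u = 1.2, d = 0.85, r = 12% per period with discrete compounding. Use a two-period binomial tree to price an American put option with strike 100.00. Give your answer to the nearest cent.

Risk-neutral probability p = (1 + 0.12 − 0.85)/(1.2 − 0.85) = 0.2700/0.3500 = 0.7714
Terminal stock prices: S_uu = 122.4, S_ud = 86.7, S_dd = 61.41
Terminal payoffs (K − S): max(-22.4, 0) = 0, max(13.3, 0) = 13.3, max(38.59, 0) = 38.59
Node u (S = 102): continuation = 1/1.12·[0.7714·0.0000 + 0.2286·13.3000] = 2.7143; exercise value = 0.0000 ≤ continuation, so V_u = 2.7143
Node d (S = 72.25): continuation = 1/1.12·[0.7714·13.3000 + 0.2286·38.5875] = 17.0357; exercise value = 27.7500 > continuation, so V_d = 27.7500 (exercise)
Node 0 (S = 85): continuation = 1/1.12·[0.7714·2.7143 + 0.2286·27.7500] = 7.5328; exercise value = 15.0000 > continuation, so V_0 = 15.0000 (exercise)

15.00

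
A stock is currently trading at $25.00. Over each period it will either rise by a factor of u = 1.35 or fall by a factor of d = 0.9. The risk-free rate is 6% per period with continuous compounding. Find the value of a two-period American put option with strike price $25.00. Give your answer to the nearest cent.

$1.73

Risk-neutral probability p = (e^0.06 − 0.9)/(1.35 − 0.9) = 0.1618/0.4500 = 0.3596
Terminal stock prices: S_uu = 45.56, S_ud = 30.38, S_dd = 20.25
Terminal payoffs (K − S): max(-20.56, 0) = 0, max(-5.375, 0) = 0, max(4.75, 0) = 4.75
Node u (S = 33.75): continuation = e^(−0.06)·[0.3596·0.0000 + 0.6404·0.0000] = 0.0000; exercise value = 0.0000 ≤ continuation, so V_u = 0.0000
Node d (S = 22.5): continuation = e^(−0.06)·[0.3596·0.0000 + 0.6404·4.7500] = 2.8646; exercise value = 2.5000 ≤ continuation, so V_d = 2.8646
Node 0 (S = 25): continuation = e^(−0.06)·[0.3596·0.0000 + 0.6404·2.8646] = 1.7276; exercise value = 0.0000 ≤ continuation, so V_0 = 1.7276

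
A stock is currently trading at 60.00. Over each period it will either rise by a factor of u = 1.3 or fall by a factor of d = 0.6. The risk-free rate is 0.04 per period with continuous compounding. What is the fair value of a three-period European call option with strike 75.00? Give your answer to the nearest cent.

Risk-neutral probability p = (e^0.04 − 0.6)/(1.3 − 0.6) = 0.4408/0.7000 = 0.6297
Terminal stock prices: S_uuu = 131.8, S_uud = 60.84, S_udd = 28.08, S_ddd = 12.96
Terminal payoffs (S − K): max(56.82, 0) = 56.82, max(-14.16, 0) = 0, max(-46.92, 0) = 0, max(-62.04, 0) = 0
Node uu (S = 101.4): V_uu = e^(−0.04)·[0.6297·56.8200 + 0.3703·0.0000] = 34.3782
Node ud (S = 46.8): V_ud = e^(−0.04)·[0.6297·0.0000 + 0.3703·0.0000] = 0.0000
Node dd (S = 21.6): V_dd = e^(−0.04)·[0.6297·0.0000 + 0.3703·0.0000] = 0.0000
Node u (S = 78): V_u = e^(−0.04)·[0.6297·34.3782 + 0.3703·0.0000] = 20.8001
Node d (S = 36): V_d = e^(−0.04)·[0.6297·0.0000 + 0.3703·0.0000] = 0.0000
Node 0 (S = 60): V_0 = e^(−0.04)·[0.6297·20.8001 + 0.3703·0.0000] = 12.5849

12.58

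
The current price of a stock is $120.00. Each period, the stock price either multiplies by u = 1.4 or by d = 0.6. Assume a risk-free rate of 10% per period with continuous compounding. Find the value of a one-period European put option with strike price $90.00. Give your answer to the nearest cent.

Risk-neutral probability p = (e^0.1 − 0.6)/(1.4 − 0.6) = 0.5052/0.8000 = 0.6315
Terminal stock prices: S_u = 168, S_d = 72
Terminal payoffs (K − S): max(-78, 0) = 0, max(18, 0) = 18
Node 0 (S = 120): V_0 = e^(−0.1)·[0.6315·0.0000 + 0.3685·18.0000] = 6.0024

$6.00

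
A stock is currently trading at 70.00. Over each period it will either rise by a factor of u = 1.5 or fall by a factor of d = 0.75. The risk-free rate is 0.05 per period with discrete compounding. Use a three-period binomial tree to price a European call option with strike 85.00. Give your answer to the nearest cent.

16.60

Risk-neutral probability p = (1 + 0.05 − 0.75)/(1.5 − 0.75) = 0.3000/0.7500 = 0.4000
Terminal stock prices: S_uuu = 236.2, S_uud = 118.1, S_udd = 59.06, S_ddd = 29.53
Terminal payoffs (S − K): max(151.2, 0) = 151.2, max(33.12, 0) = 33.12, max(-25.94, 0) = 0, max(-55.47, 0) = 0
Node uu (S = 157.5): V_uu = 1/1.05·[0.4000·151.2500 + 0.6000·33.1250] = 76.5476
Node ud (S = 78.75): V_ud = 1/1.05·[0.4000·33.1250 + 0.6000·0.0000] = 12.6190
Node dd (S = 39.38): V_dd = 1/1.05·[0.4000·0.0000 + 0.6000·0.0000] = 0.0000
Node u (S = 105): V_u = 1/1.05·[0.4000·76.5476 + 0.6000·12.6190] = 36.3719
Node d (S = 52.5): V_d = 1/1.05·[0.4000·12.6190 + 0.6000·0.0000] = 4.8073
Node 0 (S = 70): V_0 = 1/1.05·[0.4000·36.3719 + 0.6000·4.8073] = 16.6030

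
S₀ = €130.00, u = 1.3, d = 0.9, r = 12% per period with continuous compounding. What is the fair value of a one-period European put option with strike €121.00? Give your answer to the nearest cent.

Risk-neutral probability p = (e^0.12 − 0.9)/(1.3 − 0.9) = 0.2275/0.4000 = 0.5687
Terminal stock prices: S_u = 169, S_d = 117
Terminal payoffs (K − S): max(-48, 0) = 0, max(4, 0) = 4
Node 0 (S = 130): V_0 = e^(−0.12)·[0.5687·0.0000 + 0.4313·4.0000] = 1.5300

€1.53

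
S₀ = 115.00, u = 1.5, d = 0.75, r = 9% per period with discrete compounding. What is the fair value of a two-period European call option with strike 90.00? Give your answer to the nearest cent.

Risk-neutral probability p = (1 + 0.09 − 0.75)/(1.5 − 0.75) = 0.3400/0.7500 = 0.4533
Terminal stock prices: S_uu = 258.8, S_ud = 129.4, S_dd = 64.69
Terminal payoffs (S − K): max(168.8, 0) = 168.8, max(39.38, 0) = 39.38, max(-25.31, 0) = 0
Node u (S = 172.5): V_u = 1/1.09·[0.4533·168.7500 + 0.5467·39.3750] = 89.9312
Node d (S = 86.25): V_d = 1/1.09·[0.4533·39.3750 + 0.5467·0.0000] = 16.3761
Node 0 (S = 115): V_0 = 1/1.09·[0.4533·89.9312 + 0.5467·16.3761] = 45.6157

45.62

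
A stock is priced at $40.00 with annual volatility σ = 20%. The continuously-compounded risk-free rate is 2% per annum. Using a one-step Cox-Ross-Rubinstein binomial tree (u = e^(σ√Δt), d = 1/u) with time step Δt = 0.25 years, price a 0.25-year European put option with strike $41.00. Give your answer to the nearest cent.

CRR parameters: u = e^(σ√Δt) = e^(0.2·√0.25) = 1.1052, d = 1/u = 0.9048
Per-period rate: rΔt = 0.02·0.25 = 0.005, so R = e^0.005 = 1.0050
Risk-neutral probability p = (e^0.005 − 0.9048)/(1.1052 − 0.9048) = 0.1002/0.2003 = 0.5000
Terminal stock prices: S_u = 44.21, S_d = 36.19
Terminal payoffs (K − S): max(-3.207, 0) = 0, max(4.807, 0) = 4.807
Node 0 (S = 40): V_0 = e^(−0.005)·[0.5000·0.0000 + 0.5000·4.8065] = 2.3911

$2.39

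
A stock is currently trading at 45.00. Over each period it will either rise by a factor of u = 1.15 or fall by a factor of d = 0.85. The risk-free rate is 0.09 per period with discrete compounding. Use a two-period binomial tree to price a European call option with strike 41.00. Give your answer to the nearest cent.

10.78

Risk-neutral probability p = (1 + 0.09 − 0.85)/(1.15 − 0.85) = 0.2400/0.3000 = 0.8000
Terminal stock prices: S_uu = 59.51, S_ud = 43.99, S_dd = 32.51
Terminal payoffs (S − K): max(18.51, 0) = 18.51, max(2.987, 0) = 2.987, max(-8.488, 0) = 0
Node u (S = 51.75): V_u = 1/1.09·[0.8000·18.5125 + 0.2000·2.9875] = 14.1353
Node d (S = 38.25): V_d = 1/1.09·[0.8000·2.9875 + 0.2000·0.0000] = 2.1927
Node 0 (S = 45): V_0 = 1/1.09·[0.8000·14.1353 + 0.2000·2.1927] = 10.7769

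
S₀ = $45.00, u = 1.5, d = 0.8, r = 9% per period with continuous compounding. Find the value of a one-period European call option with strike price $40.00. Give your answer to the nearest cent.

Risk-neutral probability p = (e^0.09 − 0.8)/(1.5 − 0.8) = 0.2942/0.7000 = 0.4202
Terminal stock prices: S_u = 67.5, S_d = 36
Terminal payoffs (S − K): max(27.5, 0) = 27.5, max(-4, 0) = 0
Node 0 (S = 45): V_0 = e^(−0.09)·[0.4202·27.5000 + 0.5798·0.0000] = 10.5622

$10.56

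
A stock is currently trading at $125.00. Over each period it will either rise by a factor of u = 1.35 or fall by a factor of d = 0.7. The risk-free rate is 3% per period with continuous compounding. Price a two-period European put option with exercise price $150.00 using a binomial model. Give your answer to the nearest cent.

$35.21

Risk-neutral probability p = (e^0.03 − 0.7)/(1.35 − 0.7) = 0.3305/0.6500 = 0.5084
Terminal stock prices: S_uu = 227.8, S_ud = 118.1, S_dd = 61.25
Terminal payoffs (K − S): max(-77.81, 0) = 0, max(31.88, 0) = 31.88, max(88.75, 0) = 88.75
Node u (S = 168.8): V_u = e^(−0.03)·[0.5084·0.0000 + 0.4916·31.8750] = 15.2069
Node d (S = 87.5): V_d = e^(−0.03)·[0.5084·31.8750 + 0.4916·88.7500] = 58.0668
Node 0 (S = 125): V_0 = e^(−0.03)·[0.5084·15.2069 + 0.4916·58.0668] = 35.2050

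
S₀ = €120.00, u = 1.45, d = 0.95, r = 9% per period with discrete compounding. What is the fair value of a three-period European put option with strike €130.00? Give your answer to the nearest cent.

€7.81

Risk-neutral probability p = (1 + 0.09 − 0.95)/(1.45 − 0.95) = 0.1400/0.5000 = 0.2800
Terminal stock prices: S_uuu = 365.8, S_uud = 239.7, S_udd = 157, S_ddd = 102.9
Terminal payoffs (K − S): max(-235.8, 0) = 0, max(-109.7, 0) = 0, max(-27.03, 0) = 0, max(27.12, 0) = 27.12
Node uu (S = 252.3): V_uu = 1/1.09·[0.2800·0.0000 + 0.7200·0.0000] = 0.0000
Node ud (S = 165.3): V_ud = 1/1.09·[0.2800·0.0000 + 0.7200·0.0000] = 0.0000
Node dd (S = 108.3): V_dd = 1/1.09·[0.2800·0.0000 + 0.7200·27.1150] = 17.9108
Node u (S = 174): V_u = 1/1.09·[0.2800·0.0000 + 0.7200·0.0000] = 0.0000
Node d (S = 114): V_d = 1/1.09·[0.2800·0.0000 + 0.7200·17.9108] = 11.8310
Node 0 (S = 120): V_0 = 1/1.09·[0.2800·0.0000 + 0.7200·11.8310] = 7.8150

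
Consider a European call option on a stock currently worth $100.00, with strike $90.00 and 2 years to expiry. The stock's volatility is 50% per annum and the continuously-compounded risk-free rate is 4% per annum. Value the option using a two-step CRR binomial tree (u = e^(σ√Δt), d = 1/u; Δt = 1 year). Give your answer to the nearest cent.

CRR parameters: u = e^(σ√Δt) = e^(0.5·√1) = 1.6487, d = 1/u = 0.6065
Per-period rate: rΔt = 0.04·1 = 0.04, so R = e^0.04 = 1.0408
Risk-neutral probability p = (e^0.04 − 0.6065)/(1.6487 − 0.6065) = 0.4343/1.0422 = 0.4167
Terminal stock prices: S_uu = 271.8, S_ud = 100, S_dd = 36.79
Terminal payoffs (S − K): max(181.8, 0) = 181.8, max(10, 0) = 10, max(-53.21, 0) = 0
Node u (S = 164.9): V_u = e^(−0.04)·[0.4167·181.8282 + 0.5833·10.0000] = 78.4011
Node d (S = 60.65): V_d = e^(−0.04)·[0.4167·10.0000 + 0.5833·0.0000] = 4.0036
Node 0 (S = 100): V_0 = e^(−0.04)·[0.4167·78.4011 + 0.5833·4.0036] = 33.6324

$33.63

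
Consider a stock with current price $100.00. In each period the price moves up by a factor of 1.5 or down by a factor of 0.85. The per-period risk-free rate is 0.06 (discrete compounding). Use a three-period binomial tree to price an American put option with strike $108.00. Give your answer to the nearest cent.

$14.69

Risk-neutral probability p = (1 + 0.06 − 0.85)/(1.5 − 0.85) = 0.2100/0.6500 = 0.3231
Terminal stock prices: S_uuu = 337.5, S_uud = 191.2, S_udd = 108.4, S_ddd = 61.41
Terminal payoffs (K − S): max(-229.5, 0) = 0, max(-83.25, 0) = 0, max(-0.375, 0) = 0, max(46.59, 0) = 46.59
Node uu (S = 225): continuation = 1/1.06·[0.3231·0.0000 + 0.6769·0.0000] = 0.0000; exercise value = 0.0000 ≤ continuation, so V_uu = 0.0000
Node ud (S = 127.5): continuation = 1/1.06·[0.3231·0.0000 + 0.6769·0.0000] = 0.0000; exercise value = 0.0000 ≤ continuation, so V_ud = 0.0000
Node dd (S = 72.25): continuation = 1/1.06·[0.3231·0.0000 + 0.6769·46.5875] = 29.7511; exercise value = 35.7500 > continuation, so V_dd = 35.7500 (exercise)
Node u (S = 150): continuation = 1/1.06·[0.3231·0.0000 + 0.6769·0.0000] = 0.0000; exercise value = 0.0000 ≤ continuation, so V_u = 0.0000
Node d (S = 85): continuation = 1/1.06·[0.3231·0.0000 + 0.6769·35.7500] = 22.8302; exercise value = 23.0000 > continuation, so V_d = 23.0000 (exercise)
Node 0 (S = 100): continuation = 1/1.06·[0.3231·0.0000 + 0.6769·23.0000] = 14.6880; exercise value = 8.0000 ≤ continuation, so V_0 = 14.6880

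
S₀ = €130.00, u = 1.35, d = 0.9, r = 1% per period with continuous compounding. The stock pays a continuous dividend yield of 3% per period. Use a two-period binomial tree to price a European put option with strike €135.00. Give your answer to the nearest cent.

€19.66

Per-period risk-free factor R = e^0.01 = 1.0101; dividend-adjusted growth = e^(0.01−0.03) = 0.9802.
Risk-neutral probability p = (0.9802 − 0.9)/(1.35 − 0.9) = 0.0802/0.4500 = 0.1782
Terminal stock prices: S_uu = 236.9, S_ud = 158, S_dd = 105.3
Terminal payoffs (K − S): max(-101.9, 0) = 0, max(-22.95, 0) = 0, max(29.7, 0) = 29.7
Node u (S = 175.5): V_u = e^(−0.01)·[0.1782·0.0000 + 0.8218·0.0000] = 0.0000
Node d (S = 117): V_d = e^(−0.01)·[0.1782·0.0000 + 0.8218·29.7000] = 24.1640
Node 0 (S = 130): V_0 = e^(−0.01)·[0.1782·0.0000 + 0.8218·24.1640] = 19.6600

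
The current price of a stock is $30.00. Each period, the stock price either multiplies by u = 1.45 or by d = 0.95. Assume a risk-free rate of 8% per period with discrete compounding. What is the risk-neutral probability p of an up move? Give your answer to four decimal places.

p = 0.2600

Risk-neutral probability p = (1 + 0.08 − 0.95)/(1.45 − 0.95) = 0.1300/0.5000 = 0.2600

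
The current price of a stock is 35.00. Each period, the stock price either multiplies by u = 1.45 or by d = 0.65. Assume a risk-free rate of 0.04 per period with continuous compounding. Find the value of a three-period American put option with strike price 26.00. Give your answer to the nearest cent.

Risk-neutral probability p = (e^0.04 − 0.65)/(1.45 − 0.65) = 0.3908/0.8000 = 0.4885
Terminal stock prices: S_uuu = 106.7, S_uud = 47.83, S_udd = 21.44, S_ddd = 9.612
Terminal payoffs (K − S): max(-80.7, 0) = 0, max(-21.83, 0) = 0, max(4.558, 0) = 4.558, max(16.39, 0) = 16.39
Node uu (S = 73.59): continuation = e^(−0.04)·[0.4885·0.0000 + 0.5115·0.0000] = 0.0000; exercise value = 0.0000 ≤ continuation, so V_uu = 0.0000
Node ud (S = 32.99): continuation = e^(−0.04)·[0.4885·0.0000 + 0.5115·4.5581] = 2.2400; exercise value = 0.0000 ≤ continuation, so V_ud = 2.2400
Node dd (S = 14.79): continuation = e^(−0.04)·[0.4885·4.5581 + 0.5115·16.3881] = 10.1930; exercise value = 11.2125 > continuation, so V_dd = 11.2125 (exercise)
Node u (S = 50.75): continuation = e^(−0.04)·[0.4885·0.0000 + 0.5115·2.2400] = 1.1008; exercise value = 0.0000 ≤ continuation, so V_u = 1.1008
Node d (S = 22.75): continuation = e^(−0.04)·[0.4885·2.2400 + 0.5115·11.2125] = 6.5615; exercise value = 3.2500 ≤ continuation, so V_d = 6.5615
Node 0 (S = 35): continuation = e^(−0.04)·[0.4885·1.1008 + 0.5115·6.5615] = 3.7412; exercise value = 0.0000 ≤ continuation, so V_0 = 3.7412

3.74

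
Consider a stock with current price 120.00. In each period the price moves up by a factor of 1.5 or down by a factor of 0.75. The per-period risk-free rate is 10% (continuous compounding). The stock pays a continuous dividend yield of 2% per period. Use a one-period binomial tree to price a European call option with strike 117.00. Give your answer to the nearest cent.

25.33

Per-period risk-free factor R = e^0.1 = 1.1052; dividend-adjusted growth = e^(0.1−0.02) = 1.0833.
Risk-neutral probability p = (1.0833 − 0.75)/(1.5 − 0.75) = 0.3333/0.7500 = 0.4444
Terminal stock prices: S_u = 180, S_d = 90
Terminal payoffs (S − K): max(63, 0) = 63, max(-27, 0) = 0
Node 0 (S = 120): V_0 = e^(−0.1)·[0.4444·63.0000 + 0.5556·0.0000] = 25.3319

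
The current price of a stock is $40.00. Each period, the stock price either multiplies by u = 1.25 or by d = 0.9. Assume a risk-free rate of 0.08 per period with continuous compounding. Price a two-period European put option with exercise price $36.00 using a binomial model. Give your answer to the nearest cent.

$0.70

Risk-neutral probability p = (e^0.08 − 0.9)/(1.25 − 0.9) = 0.1833/0.3500 = 0.5237
Terminal stock prices: S_uu = 62.5, S_ud = 45, S_dd = 32.4
Terminal payoffs (K − S): max(-26.5, 0) = 0, max(-9, 0) = 0, max(3.6, 0) = 3.6
Node u (S = 50): V_u = e^(−0.08)·[0.5237·0.0000 + 0.4763·0.0000] = 0.0000
Node d (S = 36): V_d = e^(−0.08)·[0.5237·0.0000 + 0.4763·3.6000] = 1.5829
Node 0 (S = 40): V_0 = e^(−0.08)·[0.5237·0.0000 + 0.4763·1.5829] = 0.6960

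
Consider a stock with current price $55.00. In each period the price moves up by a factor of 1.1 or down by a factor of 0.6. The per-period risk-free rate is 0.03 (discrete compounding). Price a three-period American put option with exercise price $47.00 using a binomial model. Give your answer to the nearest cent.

Risk-neutral probability p = (1 + 0.03 − 0.6)/(1.1 − 0.6) = 0.4300/0.5000 = 0.8600
Terminal stock prices: S_uuu = 73.21, S_uud = 39.93, S_udd = 21.78, S_ddd = 11.88
Terminal payoffs (K − S): max(-26.21, 0) = 0, max(7.07, 0) = 7.07, max(25.22, 0) = 25.22, max(35.12, 0) = 35.12
Node uu (S = 66.55): continuation = 1/1.03·[0.8600·0.0000 + 0.1400·7.0700] = 0.9610; exercise value = 0.0000 ≤ continuation, so V_uu = 0.9610
Node ud (S = 36.3): continuation = 1/1.03·[0.8600·7.0700 + 0.1400·25.2200] = 9.3311; exercise value = 10.7000 > continuation, so V_ud = 10.7000 (exercise)
Node dd (S = 19.8): continuation = 1/1.03·[0.8600·25.2200 + 0.1400·35.1200] = 25.8311; exercise value = 27.2000 > continuation, so V_dd = 27.2000 (exercise)
Node u (S = 60.5): continuation = 1/1.03·[0.8600·0.9610 + 0.1400·10.7000] = 2.2567; exercise value = 0.0000 ≤ continuation, so V_u = 2.2567
Node d (S = 33): continuation = 1/1.03·[0.8600·10.7000 + 0.1400·27.2000] = 12.6311; exercise value = 14.0000 > continuation, so V_d = 14.0000 (exercise)
Node 0 (S = 55): continuation = 1/1.03·[0.8600·2.2567 + 0.1400·14.0000] = 3.7872; exercise value = 0.0000 ≤ continuation, so V_0 = 3.7872

$3.79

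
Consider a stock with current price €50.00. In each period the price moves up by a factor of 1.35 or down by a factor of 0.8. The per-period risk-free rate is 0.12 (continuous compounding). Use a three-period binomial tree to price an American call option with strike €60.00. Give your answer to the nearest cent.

Risk-neutral probability p = (e^0.12 − 0.8)/(1.35 − 0.8) = 0.3275/0.5500 = 0.5954
Terminal stock prices: S_uuu = 123, S_uud = 72.9, S_udd = 43.2, S_ddd = 25.6
Terminal payoffs (S − K): max(63.02, 0) = 63.02, max(12.9, 0) = 12.9, max(-16.8, 0) = 0, max(-34.4, 0) = 0
Node uu (S = 91.13): continuation = e^(−0.12)·[0.5954·63.0188 + 0.4046·12.9000] = 37.9098; exercise value = 31.1250 ≤ continuation, so V_uu = 37.9098
Node ud (S = 54): continuation = e^(−0.12)·[0.5954·12.9000 + 0.4046·0.0000] = 6.8127; exercise value = 0.0000 ≤ continuation, so V_ud = 6.8127
Node dd (S = 32): continuation = e^(−0.12)·[0.5954·0.0000 + 0.4046·0.0000] = 0.0000; exercise value = 0.0000 ≤ continuation, so V_dd = 0.0000
Node u (S = 67.5): continuation = e^(−0.12)·[0.5954·37.9098 + 0.4046·6.8127] = 22.4652; exercise value = 7.5000 ≤ continuation, so V_u = 22.4652
Node d (S = 40): continuation = e^(−0.12)·[0.5954·6.8127 + 0.4046·0.0000] = 3.5979; exercise value = 0.0000 ≤ continuation, so V_d = 3.5979
Node 0 (S = 50): continuation = e^(−0.12)·[0.5954·22.4652 + 0.4046·3.5979] = 13.1552; exercise value = 0.0000 ≤ continuation, so V_0 = 13.1552

€13.16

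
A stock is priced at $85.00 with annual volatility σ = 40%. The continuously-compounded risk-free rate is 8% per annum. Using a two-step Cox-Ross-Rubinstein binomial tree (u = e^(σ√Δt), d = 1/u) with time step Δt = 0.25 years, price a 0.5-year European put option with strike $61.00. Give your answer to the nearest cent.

$0.96

CRR parameters: u = e^(σ√Δt) = e^(0.4·√0.25) = 1.2214, d = 1/u = 0.8187
Per-period rate: rΔt = 0.08·0.25 = 0.02, so R = e^0.02 = 1.0202
Risk-neutral probability p = (e^0.02 − 0.8187)/(1.2214 − 0.8187) = 0.2015/0.4027 = 0.5003
Terminal stock prices: S_uu = 126.8, S_ud = 85, S_dd = 56.98
Terminal payoffs (K − S): max(-65.81, 0) = 0, max(-24, 0) = 0, max(4.023, 0) = 4.023
Node u (S = 103.8): V_u = e^(−0.02)·[0.5003·0.0000 + 0.4997·0.0000] = 0.0000
Node d (S = 69.59): V_d = e^(−0.02)·[0.5003·0.0000 + 0.4997·4.0228] = 1.9703
Node 0 (S = 85): V_0 = e^(−0.02)·[0.5003·0.0000 + 0.4997·1.9703] = 0.9650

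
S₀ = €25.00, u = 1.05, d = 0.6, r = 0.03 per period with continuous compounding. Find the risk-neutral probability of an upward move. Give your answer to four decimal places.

p = 0.9566

Risk-neutral probability p = (e^0.03 − 0.6)/(1.05 − 0.6) = 0.4305/0.4500 = 0.9566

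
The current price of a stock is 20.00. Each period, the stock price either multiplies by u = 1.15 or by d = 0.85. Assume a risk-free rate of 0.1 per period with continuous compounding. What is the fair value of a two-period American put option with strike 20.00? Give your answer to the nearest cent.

Risk-neutral probability p = (e^0.1 − 0.85)/(1.15 − 0.85) = 0.2552/0.3000 = 0.8506
Terminal stock prices: S_uu = 26.45, S_ud = 19.55, S_dd = 14.45
Terminal payoffs (K − S): max(-6.45, 0) = 0, max(0.45, 0) = 0.45, max(5.55, 0) = 5.55
Node u (S = 23): continuation = e^(−0.1)·[0.8506·0.0000 + 0.1494·0.4500] = 0.0608; exercise value = 0.0000 ≤ continuation, so V_u = 0.0608
Node d (S = 17): continuation = e^(−0.1)·[0.8506·0.4500 + 0.1494·5.5500] = 1.0967; exercise value = 3.0000 > continuation, so V_d = 3.0000 (exercise)
Node 0 (S = 20): continuation = e^(−0.1)·[0.8506·0.0608 + 0.1494·3.0000] = 0.4525; exercise value = 0.0000 ≤ continuation, so V_0 = 0.4525

0.45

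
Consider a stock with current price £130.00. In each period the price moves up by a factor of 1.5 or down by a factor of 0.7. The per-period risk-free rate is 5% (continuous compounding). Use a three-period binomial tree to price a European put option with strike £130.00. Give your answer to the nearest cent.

Risk-neutral probability p = (e^0.05 − 0.7)/(1.5 − 0.7) = 0.3513/0.8000 = 0.4391
Terminal stock prices: S_uuu = 438.8, S_uud = 204.8, S_udd = 95.55, S_ddd = 44.59
Terminal payoffs (K − S): max(-308.8, 0) = 0, max(-74.75, 0) = 0, max(34.45, 0) = 34.45, max(85.41, 0) = 85.41
Node uu (S = 292.5): V_uu = e^(−0.05)·[0.4391·0.0000 + 0.5609·0.0000] = 0.0000
Node ud (S = 136.5): V_ud = e^(−0.05)·[0.4391·0.0000 + 0.5609·34.4500] = 18.3810
Node dd (S = 63.7): V_dd = e^(−0.05)·[0.4391·34.4500 + 0.5609·85.4100] = 59.9598
Node u (S = 195): V_u = e^(−0.05)·[0.4391·0.0000 + 0.5609·18.3810] = 9.8073
Node d (S = 91): V_d = e^(−0.05)·[0.4391·18.3810 + 0.5609·59.9598] = 39.6691
Node 0 (S = 130): V_0 = e^(−0.05)·[0.4391·9.8073 + 0.5609·39.6691] = 25.2619

£25.26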